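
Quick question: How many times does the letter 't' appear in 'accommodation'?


Letter 't' in 'accommodation': found at position(s) 10 = 1 occurrence(s).

1


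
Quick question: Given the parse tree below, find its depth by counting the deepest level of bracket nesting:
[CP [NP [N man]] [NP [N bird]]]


Count bracket nesting levels:
'[' at pos 0: depth = 1
'[' at pos 4: depth = 2
'[' at pos 8: depth = 3
'[' at pos 17: depth = 2
'[' at pos 21: depth = 3
Maximum depth reached: 3

3


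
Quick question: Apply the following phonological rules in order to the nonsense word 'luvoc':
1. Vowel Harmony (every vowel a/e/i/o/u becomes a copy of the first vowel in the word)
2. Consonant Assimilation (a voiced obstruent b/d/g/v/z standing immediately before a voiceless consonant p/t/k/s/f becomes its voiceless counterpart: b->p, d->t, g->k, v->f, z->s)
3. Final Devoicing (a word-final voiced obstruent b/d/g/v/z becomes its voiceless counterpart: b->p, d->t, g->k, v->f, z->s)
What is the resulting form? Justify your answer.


Starting form: 'luvoc'
Rule 1: Vowel Harmony: all vowels become 'u' (matching first vowel). 'luvoc' -> 'luvuc'
Rule 2: Consonant Assimilation: no voiced obstruent (b/d/g/v/z) stands immediately before a voiceless consonant (p/t/k/s/f). No change.
Rule 3: Final Devoicing: final consonant 'c' is not one of the voiced obstruents b/d/g/v/z. No change.
Final form: 'luvuc'

luvuc


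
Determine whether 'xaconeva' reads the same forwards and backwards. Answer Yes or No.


Forward: 'xaconeva'
Reversed: 'avenocax'
They differ.

No


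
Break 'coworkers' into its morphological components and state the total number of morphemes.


Step 1: Identify prefix: 'co' (meaning: together)
Step 2: Identify root: 'work'
Step 3: Identify suffix(es): 'er, s'
Decomposition: co- (prefix: together) + work (root) + -er (suffix: one who) + -s (plural)
Total morphemes: 4

4 morphemes (co- (prefix: together) + work (root) + -er (suffix: one who) + -s (plural))


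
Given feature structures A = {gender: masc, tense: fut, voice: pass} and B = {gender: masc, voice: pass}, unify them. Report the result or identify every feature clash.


Compare features:
gender: A=masc vs B=masc -> unified: masc
tense: A=fut vs B=_ -> unified: fut
voice: A=pass vs B=pass -> unified: pass
No clashes found.

Unified: {gender: masc, tense: fut, voice: pass}


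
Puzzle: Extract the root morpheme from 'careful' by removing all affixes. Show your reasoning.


Remove suffix '-ful' from 'careful' to get root 'care'.

care


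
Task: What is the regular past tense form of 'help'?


Apply rule: Add -ed. 'help' becomes 'helped'.

helped


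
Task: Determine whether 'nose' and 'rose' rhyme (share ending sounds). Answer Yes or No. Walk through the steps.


Rime (stressed vowel + following sounds) of 'nose': -ose = /oʊz/
Rime of 'rose': -ose = /oʊz/
/oʊz/ and /oʊz/ are the same ending sound, so the words rhyme.

Yes


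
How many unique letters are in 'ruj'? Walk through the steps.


Unique letters in 'ruj': {j, r, u} = 3 distinct letters.

3


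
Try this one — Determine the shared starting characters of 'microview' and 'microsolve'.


Compare from the start: 5 characters match: 'micro'. Mismatch at position 6: 'v' vs 's'.

micro


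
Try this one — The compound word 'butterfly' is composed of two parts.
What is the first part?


Split 'butterfly' into 'butter' + 'fly'. The first part is 'butter'.

butter


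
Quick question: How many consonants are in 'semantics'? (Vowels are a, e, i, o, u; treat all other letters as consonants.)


Consonants in 'semantics': s, m, n, t, c, s = 6 consonants.

6


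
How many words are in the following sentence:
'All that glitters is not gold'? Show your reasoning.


Split into words: All | that | glitters | is | not | gold = 6 words.

6


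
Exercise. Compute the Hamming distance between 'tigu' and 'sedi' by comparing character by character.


Alignment:
Position 1: 't' vs 's' = DIFFER
Position 2: 'i' vs 'e' = DIFFER
Position 3: 'g' vs 'd' = DIFFER
Position 4: 'u' vs 'i' = DIFFER
Total differences: 4

4


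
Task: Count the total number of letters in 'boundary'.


Spell out 'boundary' and number each letter: b(1), o(2), u(3), n(4), d(5), a(6), r(7), y(8). Total: 8 letters.

8


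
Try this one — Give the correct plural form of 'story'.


Apply rule: Change -y to -ies (consonant + y). 'story' becomes 'stories'.

stories


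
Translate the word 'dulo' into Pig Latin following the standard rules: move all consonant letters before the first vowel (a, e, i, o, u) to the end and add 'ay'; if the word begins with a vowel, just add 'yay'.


'dulo': move consonant cluster 'd' to end and add 'ay': 'uloday'.

uloday


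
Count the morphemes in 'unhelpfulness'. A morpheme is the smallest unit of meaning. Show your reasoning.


Decomposition: un- (prefix) + help (root) + -ful (suffix) + -ness (suffix) = 4 morpheme(s)

4 morphemes


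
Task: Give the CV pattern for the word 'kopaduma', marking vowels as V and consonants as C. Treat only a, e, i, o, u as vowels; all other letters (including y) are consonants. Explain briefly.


Letter mapping: k = C, o = V, p = C, a = V, d = C, u = V, m = C, a = V.

CVCVCVCV


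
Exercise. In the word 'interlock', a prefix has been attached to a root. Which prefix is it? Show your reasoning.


The word 'interlock' = 'inter' (prefix) + 'lock' (root). The prefix is 'inter'.

inter


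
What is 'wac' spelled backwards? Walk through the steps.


Reverse 'wac' character by character: 'caw'.

caw


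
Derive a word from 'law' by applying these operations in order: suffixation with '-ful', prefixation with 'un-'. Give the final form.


Step 1: Add suffix '-ful' to 'law' = 'lawful'
Step 2: Add prefix 'un-' to 'lawful' = 'unlawful'

unlawful


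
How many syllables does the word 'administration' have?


Break 'administration' into syllables: ad-min-is-tra-tion -> ad | min | is | tra | tion = 5 syllables

5 syllables


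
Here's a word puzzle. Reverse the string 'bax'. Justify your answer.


Reverse 'bax' character by character: 'xab'.

xab


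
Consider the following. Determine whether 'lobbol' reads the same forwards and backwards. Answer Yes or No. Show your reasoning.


Forward: 'lobbol'
Reversed: 'lobbol'
They are identical.

Yes


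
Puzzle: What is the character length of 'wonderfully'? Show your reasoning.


Spell out 'wonderfully' and number each letter: w(1), o(2), n(3), d(4), e(5), r(6), f(7), u(8), l(9), l(10), y(11). Total: 11 letters.

11


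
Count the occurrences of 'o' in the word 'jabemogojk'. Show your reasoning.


Letter 'o' in 'jabemogojk': found at position(s) 6, 8 = 2 occurrence(s).

2


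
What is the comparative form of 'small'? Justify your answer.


Apply comparative formation (add -er): 'small' -> 'smaller'.

smaller


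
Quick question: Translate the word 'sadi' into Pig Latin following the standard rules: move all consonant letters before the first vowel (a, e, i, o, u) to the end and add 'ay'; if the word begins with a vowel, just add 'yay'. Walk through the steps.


'sadi': move consonant cluster 's' to end and add 'ay': 'adisay'.

adisay


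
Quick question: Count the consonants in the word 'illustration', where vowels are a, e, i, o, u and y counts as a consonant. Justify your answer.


Consonants in 'illustration': l, l, s, t, r, t, n = 7 consonants.

7


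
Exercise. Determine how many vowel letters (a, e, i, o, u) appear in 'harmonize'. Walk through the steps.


Vowels in 'harmonize': a, o, i, e = 4 vowels.

4


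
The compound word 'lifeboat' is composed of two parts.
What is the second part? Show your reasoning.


Split 'lifeboat' into 'life' + 'boat'. The second part is 'boat'.

boat


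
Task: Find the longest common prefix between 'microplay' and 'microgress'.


Compare from the start: 5 characters match: 'micro'. Mismatch at position 6: 'p' vs 'g'.

micro


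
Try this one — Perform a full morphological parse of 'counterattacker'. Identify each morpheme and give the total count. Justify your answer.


Step 1: Identify prefix: 'counter' (meaning: against)
Step 2: Identify root: 'attack'
Step 3: Identify suffix(es): 'er'
Decomposition: counter- (prefix: against) + attack (root) + -er (suffix: one who)
Total morphemes: 3

3 morphemes (counter- (prefix: against) + attack (root) + -er (suffix: one who))


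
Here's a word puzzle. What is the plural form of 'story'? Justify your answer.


Apply rule: Change -y to -ies (consonant + y). 'story' becomes 'stories'.

stories


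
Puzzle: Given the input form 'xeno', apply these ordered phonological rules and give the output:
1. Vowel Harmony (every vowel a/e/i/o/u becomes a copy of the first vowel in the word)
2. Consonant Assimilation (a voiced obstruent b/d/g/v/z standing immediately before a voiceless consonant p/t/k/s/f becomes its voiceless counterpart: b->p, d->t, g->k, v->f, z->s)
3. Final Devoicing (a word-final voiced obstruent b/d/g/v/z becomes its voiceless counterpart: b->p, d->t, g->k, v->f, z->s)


Starting form: 'xeno'
Rule 1: Vowel Harmony: all vowels become 'e' (matching first vowel). 'xeno' -> 'xene'
Rule 2: Consonant Assimilation: no voiced obstruent (b/d/g/v/z) stands immediately before a voiceless consonant (p/t/k/s/f). No change.
Rule 3: Final Devoicing: the word ends in the vowel 'e', not a consonant. No change.
Final form: 'xene'

xene


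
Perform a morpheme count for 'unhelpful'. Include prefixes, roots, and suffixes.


Decomposition: un- (prefix) + help (root) + -ful (suffix) = 3 morpheme(s)

3 morphemes


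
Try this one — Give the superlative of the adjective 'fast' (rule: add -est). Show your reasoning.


Apply superlative formation (add -est): 'fast' -> 'fastest'.

fastest


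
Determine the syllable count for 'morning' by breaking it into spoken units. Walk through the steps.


Break 'morning' into syllables: morn-ing -> morn | ing = 2 syllables

2 syllables


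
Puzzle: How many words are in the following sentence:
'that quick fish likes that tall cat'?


Split into words: that | quick | fish | likes | that | tall | cat = 7 words.

7


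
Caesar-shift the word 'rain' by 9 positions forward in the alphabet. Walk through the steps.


Shift each letter by 9: r -> a, a -> j, i -> r, n -> w. Result: 'ajrw'.

ajrw


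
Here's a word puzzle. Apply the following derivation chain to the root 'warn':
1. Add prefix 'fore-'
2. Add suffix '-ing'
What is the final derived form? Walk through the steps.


Step 1: Add prefix 'fore-' to 'warn' = 'forewarn'
Step 2: Add suffix '-ing' to 'forewarn' = 'forewarning'

forewarning


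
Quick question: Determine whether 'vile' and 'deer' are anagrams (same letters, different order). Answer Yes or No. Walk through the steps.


Sorted letters of 'vile': 'eilv'
Sorted letters of 'deer': 'deer'
They do not match.

No


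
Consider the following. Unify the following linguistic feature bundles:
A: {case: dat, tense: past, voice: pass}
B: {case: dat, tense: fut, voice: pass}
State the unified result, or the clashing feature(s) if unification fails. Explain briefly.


Compare features:
case: A=dat vs B=dat -> unified: dat
tense: A=past vs B=fut -> CLASH
voice: A=pass vs B=pass -> unified: pass
Clash detected on feature 'tense' (past vs fut); unification fails.

CLASH on 'tense' (past vs fut)


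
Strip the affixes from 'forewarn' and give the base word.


Remove prefix 'fore' from 'forewarn' to get root 'warn'.

warn


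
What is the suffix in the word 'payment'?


The word 'payment' = 'pay' (root) + '-ment' (suffix). The suffix is '-ment'.

ment


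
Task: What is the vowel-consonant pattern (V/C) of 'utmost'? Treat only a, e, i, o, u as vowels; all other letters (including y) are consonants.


Letter mapping: u = V, t = C, m = C, o = V, s = C, t = C.

VCCVCC


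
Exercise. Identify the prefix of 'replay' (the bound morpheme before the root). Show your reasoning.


The word 'replay' = 're' (prefix) + 'play' (root). The prefix is 're'.

re


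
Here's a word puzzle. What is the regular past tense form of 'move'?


Apply rule: Add -d (word ends in -e). 'move' becomes 'moved'.

moved


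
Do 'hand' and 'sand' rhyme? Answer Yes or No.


Rime (stressed vowel + following sounds) of 'hand': -and = /ænd/
Rime of 'sand': -and = /ænd/
/ænd/ and /ænd/ are the same ending sound, so the words rhyme.

Yes


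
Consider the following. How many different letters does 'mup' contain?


Unique letters in 'mup': {m, p, u} = 3 distinct letters.

3


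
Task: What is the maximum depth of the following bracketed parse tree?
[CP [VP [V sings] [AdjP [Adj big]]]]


Count bracket nesting levels:
'[' at pos 0: depth = 1
'[' at pos 4: depth = 2
'[' at pos 8: depth = 3
'[' at pos 18: depth = 3
'[' at pos 24: depth = 4
Maximum depth reached: 4

4


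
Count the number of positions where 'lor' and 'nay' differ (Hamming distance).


Alignment:
Position 1: 'l' vs 'n' = DIFFER
Position 2: 'o' vs 'a' = DIFFER
Position 3: 'r' vs 'y' = DIFFER
Total differences: 3

3


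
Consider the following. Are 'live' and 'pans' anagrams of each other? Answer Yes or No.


Sorted letters of 'live': 'eilv'
Sorted letters of 'pans': 'anps'
They do not match.

No


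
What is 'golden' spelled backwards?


Reverse 'golden' character by character: 'nedlog'.

nedlog


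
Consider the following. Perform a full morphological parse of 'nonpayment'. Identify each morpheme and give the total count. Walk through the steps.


Step 1: Identify prefix: 'non' (meaning: not)
Step 2: Identify root: 'pay'
Step 3: Identify suffix(es): 'ment'
Decomposition: non- (prefix: not) + pay (root) + -ment (suffix: action/result)
Total morphemes: 3

3 morphemes (non- (prefix: not) + pay (root) + -ment (suffix: action/result))


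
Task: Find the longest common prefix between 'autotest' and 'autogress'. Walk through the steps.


Compare from the start: 4 characters match: 'auto'. Mismatch at position 5: 't' vs 'g'.

auto


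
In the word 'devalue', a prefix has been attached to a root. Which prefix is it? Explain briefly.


The word 'devalue' = 'de' (prefix) + 'value' (root). The prefix is 'de'.

de


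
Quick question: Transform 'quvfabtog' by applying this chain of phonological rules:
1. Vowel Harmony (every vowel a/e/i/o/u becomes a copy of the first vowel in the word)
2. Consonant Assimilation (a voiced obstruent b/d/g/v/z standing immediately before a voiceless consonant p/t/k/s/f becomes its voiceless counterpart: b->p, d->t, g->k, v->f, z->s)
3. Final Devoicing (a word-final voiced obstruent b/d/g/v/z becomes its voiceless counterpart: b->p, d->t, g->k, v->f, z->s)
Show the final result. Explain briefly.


Starting form: 'quvfabtog'
Rule 1: Vowel Harmony: all vowels become 'u' (matching first vowel). 'quvfabtog' -> 'quvfubtug'
Rule 2: Consonant Assimilation: voiced obstruent before voiceless consonant becomes voiceless ('vf' -> 'ff', 'bt' -> 'pt'). 'quvfubtug' -> 'quffuptug'
Rule 3: Final Devoicing: word-final voiced obstruent 'g' becomes voiceless 'k'. 'quffuptug' -> 'quffuptuk'
Final form: 'quffuptuk'

quffuptuk


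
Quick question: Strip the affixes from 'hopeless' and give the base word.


Remove suffix '-less' from 'hopeless' to get root 'hope'.

hope


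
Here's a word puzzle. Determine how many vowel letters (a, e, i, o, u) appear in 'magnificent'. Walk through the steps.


Vowels in 'magnificent': a, i, i, e = 4 vowels.

4


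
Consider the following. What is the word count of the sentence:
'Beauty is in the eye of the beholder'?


Split into words: Beauty | is | in | the | eye | of | the | beholder = 8 words.

8


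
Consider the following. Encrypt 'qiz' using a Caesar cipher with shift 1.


Shift each letter by 1: q -> r, i -> j, z -> a. Result: 'rja'.

rja


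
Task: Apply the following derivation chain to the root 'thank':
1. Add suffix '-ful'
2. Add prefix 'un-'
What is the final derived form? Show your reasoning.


Step 1: Add suffix '-ful' to 'thank' = 'thankful'
Step 2: Add prefix 'un-' to 'thankful' = 'unthankful'

unthankful


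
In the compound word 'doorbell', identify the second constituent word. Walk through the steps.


Split 'doorbell' into 'door' + 'bell'. The second part is 'bell'.

bell


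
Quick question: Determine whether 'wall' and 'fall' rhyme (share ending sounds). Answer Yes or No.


Rime (stressed vowel + following sounds) of 'wall': -all = /ɔːl/
Rime of 'fall': -all = /ɔːl/
/ɔːl/ and /ɔːl/ are the same ending sound, so the words rhyme.

Yes


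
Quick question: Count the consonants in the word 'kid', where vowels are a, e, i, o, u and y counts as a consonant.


Consonants in 'kid': k, d = 2 consonants.

2


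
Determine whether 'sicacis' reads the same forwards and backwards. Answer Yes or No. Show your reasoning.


Forward: 'sicacis'
Reversed: 'sicacis'
They are identical.

Yes


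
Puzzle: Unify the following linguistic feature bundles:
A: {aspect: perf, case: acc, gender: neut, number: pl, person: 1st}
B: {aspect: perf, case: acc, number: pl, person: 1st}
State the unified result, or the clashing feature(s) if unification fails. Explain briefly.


Compare features:
aspect: A=perf vs B=perf -> unified: perf
case: A=acc vs B=acc -> unified: acc
gender: A=neut vs B=_ -> unified: neut
number: A=pl vs B=pl -> unified: pl
person: A=1st vs B=1st -> unified: 1st
No clashes found.

Unified: {aspect: perf, case: acc, gender: neut, number: pl, person: 1st}


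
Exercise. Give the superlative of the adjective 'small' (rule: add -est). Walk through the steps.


Apply superlative formation (add -est): 'small' -> 'smallest'.

smallest


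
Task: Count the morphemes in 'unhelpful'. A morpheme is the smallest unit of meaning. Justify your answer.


Decomposition: un- (prefix) + help (root) + -ful (suffix) = 3 morpheme(s)

3 morphemes


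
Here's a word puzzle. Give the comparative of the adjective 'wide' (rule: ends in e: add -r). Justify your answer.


Apply comparative formation (ends in e: add -r): 'wide' -> 'wider'.

wider


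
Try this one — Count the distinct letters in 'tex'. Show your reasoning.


Unique letters in 'tex': {e, t, x} = 3 distinct letters.

3


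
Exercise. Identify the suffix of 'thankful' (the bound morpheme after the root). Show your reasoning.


The word 'thankful' = 'thank' (root) + '-ful' (suffix). The suffix is '-ful'.

ful


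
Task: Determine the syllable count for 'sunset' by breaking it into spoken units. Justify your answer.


Break 'sunset' into syllables: sun-set -> sun | set = 2 syllables

2 syllables


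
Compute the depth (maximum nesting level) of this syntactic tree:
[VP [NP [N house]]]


Count bracket nesting levels:
'[' at pos 0: depth = 1
'[' at pos 4: depth = 2
'[' at pos 8: depth = 3
Maximum depth reached: 3

3


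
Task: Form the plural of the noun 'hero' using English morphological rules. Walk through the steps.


Apply rule: Add -es (consonant + o). 'hero' becomes 'heroes'.

heroes


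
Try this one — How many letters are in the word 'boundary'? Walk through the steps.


Spell out 'boundary' and number each letter: b(1), o(2), u(3), n(4), d(5), a(6), r(7), y(8). Total: 8 letters.

8


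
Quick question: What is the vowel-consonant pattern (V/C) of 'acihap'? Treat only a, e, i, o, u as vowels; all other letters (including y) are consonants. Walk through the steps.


Letter mapping: a = V, c = C, i = V, h = C, a = V, p = C.

VCVCVC


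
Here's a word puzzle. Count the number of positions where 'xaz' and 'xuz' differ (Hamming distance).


Alignment:
Position 1: 'x' vs 'x' = match
Position 2: 'a' vs 'u' = DIFFER
Position 3: 'z' vs 'z' = match
Total differences: 1

1


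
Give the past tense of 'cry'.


Apply rule: Change -y to -ied. 'cry' becomes 'cried'.

cried


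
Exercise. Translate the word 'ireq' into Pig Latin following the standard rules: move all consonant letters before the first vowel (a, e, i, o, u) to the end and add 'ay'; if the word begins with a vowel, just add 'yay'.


'ireq' starts with a vowel, so add 'yay': 'ireqyay'.

ireqyay


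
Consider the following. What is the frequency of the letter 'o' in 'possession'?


Letter 'o' in 'possession': found at position(s) 2, 9 = 2 occurrence(s).

2


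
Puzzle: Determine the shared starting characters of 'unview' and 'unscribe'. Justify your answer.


Compare from the start: 2 characters match: 'un'. Mismatch at position 3: 'v' vs 's'.

un


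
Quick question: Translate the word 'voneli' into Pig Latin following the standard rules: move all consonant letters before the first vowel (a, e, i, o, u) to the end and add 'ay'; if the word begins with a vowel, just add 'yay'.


'voneli': move consonant cluster 'v' to end and add 'ay': 'onelivay'.

onelivay


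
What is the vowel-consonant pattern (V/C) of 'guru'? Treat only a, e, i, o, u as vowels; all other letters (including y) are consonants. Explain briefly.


Letter mapping: g = C, u = V, r = C, u = V.

CVCV


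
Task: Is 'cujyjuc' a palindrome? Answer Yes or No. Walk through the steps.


Forward: 'cujyjuc'
Reversed: 'cujyjuc'
They are identical.

Yes


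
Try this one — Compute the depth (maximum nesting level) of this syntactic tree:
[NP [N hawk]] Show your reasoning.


Count bracket nesting levels:
'[' at pos 0: depth = 1
'[' at pos 4: depth = 2
Maximum depth reached: 2

2


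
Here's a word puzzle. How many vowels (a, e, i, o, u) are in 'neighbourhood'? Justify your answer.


Vowels in 'neighbourhood': e, i, o, u, o, o = 6 vowels.

6


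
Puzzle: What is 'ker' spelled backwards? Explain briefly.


Reverse 'ker' character by character: 'rek'.

rek


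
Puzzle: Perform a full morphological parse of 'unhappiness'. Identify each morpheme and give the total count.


Step 1: Identify prefix: 'un' (meaning: not/reverse)
Step 2: Identify root: 'happy'
Step 3: Identify suffix(es): 'ness'
Decomposition: un- (prefix: not/reverse) + happy (root) + -ness (suffix: state of)
Total morphemes: 3

3 morphemes (un- (prefix: not/reverse) + happy (root) + -ness (suffix: state of))


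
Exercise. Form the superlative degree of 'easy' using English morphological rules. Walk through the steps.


Apply superlative formation (consonant + y: change y to i, add -est): 'easy' -> 'easiest'.

easiest


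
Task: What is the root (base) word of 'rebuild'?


Remove prefix 're' from 'rebuild' to get root 'build'.

build


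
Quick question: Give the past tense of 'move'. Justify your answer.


Apply rule: Add -d (word ends in -e). 'move' becomes 'moved'.

moved


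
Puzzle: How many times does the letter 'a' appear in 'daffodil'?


Letter 'a' in 'daffodil': found at position(s) 2 = 1 occurrence(s).

1


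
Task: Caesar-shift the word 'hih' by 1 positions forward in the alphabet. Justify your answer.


Shift each letter by 1: h -> i, i -> j, h -> i. Result: 'iji'.

iji


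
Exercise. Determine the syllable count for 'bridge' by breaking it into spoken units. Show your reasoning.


Break 'bridge' into syllables: bridge -> bridge = 1 syllable

1 syllable


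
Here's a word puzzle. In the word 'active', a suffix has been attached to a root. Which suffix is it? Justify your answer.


The word 'active' = 'act' (root) + '-ive' (suffix). The suffix is '-ive'.

ive


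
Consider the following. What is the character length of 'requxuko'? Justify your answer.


Spell out 'requxuko' and number each letter: r(1), e(2), q(3), u(4), x(5), u(6), k(7), o(8). Total: 8 letters.

8


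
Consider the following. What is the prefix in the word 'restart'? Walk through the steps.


The word 'restart' = 're' (prefix) + 'start' (root). The prefix is 're'.

re


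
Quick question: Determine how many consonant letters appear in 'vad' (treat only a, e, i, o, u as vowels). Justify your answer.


Consonants in 'vad': v, d = 2 consonants.

2


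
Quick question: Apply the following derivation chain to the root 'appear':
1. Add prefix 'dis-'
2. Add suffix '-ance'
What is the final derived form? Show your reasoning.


Step 1: Add prefix 'dis-' to 'appear' = 'disappear'
Step 2: Add suffix '-ance' to 'disappear' = 'disappearance'

disappearance


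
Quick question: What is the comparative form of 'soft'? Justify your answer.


Apply comparative formation (add -er): 'soft' -> 'softer'.

softer


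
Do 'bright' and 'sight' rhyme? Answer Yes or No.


Rime (stressed vowel + following sounds) of 'bright': -ight = /aɪt/
Rime of 'sight': -ight = /aɪt/
/aɪt/ and /aɪt/ are the same ending sound, so the words rhyme.

Yes


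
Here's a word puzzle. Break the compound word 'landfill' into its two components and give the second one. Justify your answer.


Split 'landfill' into 'land' + 'fill'. The second part is 'fill'.

fill


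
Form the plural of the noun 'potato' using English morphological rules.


Apply rule: Add -es (consonant + o). 'potato' becomes 'potatoes'.

potatoes


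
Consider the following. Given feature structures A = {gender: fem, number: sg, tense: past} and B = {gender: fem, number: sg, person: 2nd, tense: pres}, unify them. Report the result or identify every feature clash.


Compare features:
gender: A=fem vs B=fem -> unified: fem
number: A=sg vs B=sg -> unified: sg
person: A=_ vs B=2nd -> unified: 2nd
tense: A=past vs B=pres -> CLASH
Clash detected on feature 'tense' (past vs pres); unification fails.

CLASH on 'tense' (past vs pres)


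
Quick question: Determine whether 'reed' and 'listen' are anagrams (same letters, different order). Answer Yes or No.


Sorted letters of 'reed': 'deer'
Sorted letters of 'listen': 'eilnst'
They do not match.

No


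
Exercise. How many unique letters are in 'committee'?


Unique letters in 'committee': {c, e, i, m, o, t} = 6 distinct letters.

6


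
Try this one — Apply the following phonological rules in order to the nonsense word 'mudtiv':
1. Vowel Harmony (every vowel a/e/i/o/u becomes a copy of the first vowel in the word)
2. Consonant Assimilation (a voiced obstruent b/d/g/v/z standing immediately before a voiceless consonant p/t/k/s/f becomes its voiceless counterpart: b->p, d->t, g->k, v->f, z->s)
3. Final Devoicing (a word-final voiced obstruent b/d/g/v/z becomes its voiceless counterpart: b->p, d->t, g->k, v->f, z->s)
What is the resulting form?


Starting form: 'mudtiv'
Rule 1: Vowel Harmony: all vowels become 'u' (matching first vowel). 'mudtiv' -> 'mudtuv'
Rule 2: Consonant Assimilation: voiced obstruent before voiceless consonant becomes voiceless ('dt' -> 'tt'). 'mudtuv' -> 'muttuv'
Rule 3: Final Devoicing: word-final voiced obstruent 'v' becomes voiceless 'f'. 'muttuv' -> 'muttuf'
Final form: 'muttuf'

muttuf


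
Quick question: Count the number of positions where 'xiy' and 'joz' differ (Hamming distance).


Alignment:
Position 1: 'x' vs 'j' = DIFFER
Position 2: 'i' vs 'o' = DIFFER
Position 3: 'y' vs 'z' = DIFFER
Total differences: 3

3


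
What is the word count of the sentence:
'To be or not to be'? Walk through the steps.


Split into words: To | be | or | not | to | be = 6 words.

6


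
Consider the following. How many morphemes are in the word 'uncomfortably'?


Decomposition: un- (prefix) + comfort (root) + -able (suffix) + -ly (suffix) = 4 morpheme(s)

4 morphemes


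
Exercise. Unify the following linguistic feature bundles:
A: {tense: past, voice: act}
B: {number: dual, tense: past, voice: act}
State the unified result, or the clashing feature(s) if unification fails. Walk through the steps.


Compare features:
number: A=_ vs B=dual -> unified: dual
tense: A=past vs B=past -> unified: past
voice: A=act vs B=act -> unified: act
No clashes found.

Unified: {number: dual, tense: past, voice: act}


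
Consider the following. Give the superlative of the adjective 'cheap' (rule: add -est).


Apply superlative formation (add -est): 'cheap' -> 'cheapest'.

cheapest


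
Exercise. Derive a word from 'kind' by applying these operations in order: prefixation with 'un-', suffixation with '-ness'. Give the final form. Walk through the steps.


Step 1: Add prefix 'un-' to 'kind' = 'unkind'
Step 2: Add suffix '-ness' to 'unkind' = 'unkindness'

unkindness


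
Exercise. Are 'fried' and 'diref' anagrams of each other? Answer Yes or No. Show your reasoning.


Sorted letters of 'fried': 'defir'
Sorted letters of 'diref': 'defir'
They match.

Yes


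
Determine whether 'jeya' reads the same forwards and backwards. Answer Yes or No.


Forward: 'jeya'
Reversed: 'ayej'
They differ.

No


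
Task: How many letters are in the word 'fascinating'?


Spell out 'fascinating' and number each letter: f(1), a(2), s(3), c(4), i(5), n(6), a(7), t(8), i(9), n(10), g(11). Total: 11 letters.

11


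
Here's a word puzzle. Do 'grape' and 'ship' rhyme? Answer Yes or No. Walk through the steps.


Rime (stressed vowel + following sounds) of 'grape': -ape = /eɪp/
Rime of 'ship': -ip = /ɪp/
/eɪp/ and /ɪp/ are different ending sounds, so the words do not rhyme.

No


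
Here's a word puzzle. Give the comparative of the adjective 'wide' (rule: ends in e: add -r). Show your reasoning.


Apply comparative formation (ends in e: add -r): 'wide' -> 'wider'.

wider


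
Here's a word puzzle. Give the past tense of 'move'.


Apply rule: Add -d (word ends in -e). 'move' becomes 'moved'.

moved


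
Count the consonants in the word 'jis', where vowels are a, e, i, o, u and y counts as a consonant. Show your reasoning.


Consonants in 'jis': j, s = 2 consonants.

2


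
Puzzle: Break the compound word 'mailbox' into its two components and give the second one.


Split 'mailbox' into 'mail' + 'box'. The second part is 'box'.

box


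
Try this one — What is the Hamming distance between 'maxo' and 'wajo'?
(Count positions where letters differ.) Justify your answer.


Alignment:
Position 1: 'm' vs 'w' = DIFFER
Position 2: 'a' vs 'a' = match
Position 3: 'x' vs 'j' = DIFFER
Position 4: 'o' vs 'o' = match
Total differences: 2

2


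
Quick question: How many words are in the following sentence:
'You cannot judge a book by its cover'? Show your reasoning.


Split into words: You | cannot | judge | a | book | by | its | cover = 8 words.

8


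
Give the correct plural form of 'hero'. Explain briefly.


Apply rule: Add -es (consonant + o). 'hero' becomes 'heroes'.

heroes


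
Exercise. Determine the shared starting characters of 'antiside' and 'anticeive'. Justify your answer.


Compare from the start: 4 characters match: 'anti'. Mismatch at position 5: 's' vs 'c'.

anti


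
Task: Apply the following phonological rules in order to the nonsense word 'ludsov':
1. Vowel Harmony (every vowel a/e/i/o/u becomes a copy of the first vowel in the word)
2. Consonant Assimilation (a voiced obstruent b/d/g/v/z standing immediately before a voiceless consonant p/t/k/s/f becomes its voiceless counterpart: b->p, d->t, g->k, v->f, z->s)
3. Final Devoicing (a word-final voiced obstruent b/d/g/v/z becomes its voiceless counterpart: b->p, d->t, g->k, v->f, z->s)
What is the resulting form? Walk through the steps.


Starting form: 'ludsov'
Rule 1: Vowel Harmony: all vowels become 'u' (matching first vowel). 'ludsov' -> 'ludsuv'
Rule 2: Consonant Assimilation: voiced obstruent before voiceless consonant becomes voiceless ('ds' -> 'ts'). 'ludsuv' -> 'lutsuv'
Rule 3: Final Devoicing: word-final voiced obstruent 'v' becomes voiceless 'f'. 'lutsuv' -> 'lutsuf'
Final form: 'lutsuf'

lutsuf


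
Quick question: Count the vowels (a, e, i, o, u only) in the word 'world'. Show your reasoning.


Vowels in 'world': o = 1 vowels.

1


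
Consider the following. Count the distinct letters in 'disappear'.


Unique letters in 'disappear': {a, d, e, i, p, r, s} = 7 distinct letters.

7


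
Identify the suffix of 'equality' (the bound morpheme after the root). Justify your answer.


The word 'equality' = 'equal' (root) + '-ity' (suffix). The suffix is '-ity'.

ity


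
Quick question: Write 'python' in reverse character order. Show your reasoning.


Reverse 'python' character by character: 'nohtyp'.

nohtyp


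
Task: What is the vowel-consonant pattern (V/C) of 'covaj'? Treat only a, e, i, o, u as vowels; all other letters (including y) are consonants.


Letter mapping: c = C, o = V, v = C, a = V, j = C.

CVCVC


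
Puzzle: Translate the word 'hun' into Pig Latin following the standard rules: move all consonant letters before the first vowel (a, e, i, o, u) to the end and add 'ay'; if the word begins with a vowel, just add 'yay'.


'hun': move consonant cluster 'h' to end and add 'ay': 'unhay'.

unhay


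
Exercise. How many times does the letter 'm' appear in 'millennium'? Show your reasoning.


Letter 'm' in 'millennium': found at position(s) 1, 10 = 2 occurrence(s).

2


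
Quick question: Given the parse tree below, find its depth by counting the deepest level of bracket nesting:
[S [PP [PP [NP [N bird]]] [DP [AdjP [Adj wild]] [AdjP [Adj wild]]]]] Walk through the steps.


Count bracket nesting levels:
'[' at pos 0: depth = 1
'[' at pos 3: depth = 2
'[' at pos 7: depth = 3
'[' at pos 11: depth = 4
'[' at pos 15: depth = 5
'[' at pos 26: depth = 3
'[' at pos 30: depth = 4
'[' at pos 36: depth = 5
'[' at pos 48: depth = 4
'[' at pos 54: depth = 5
Maximum depth reached: 5

5


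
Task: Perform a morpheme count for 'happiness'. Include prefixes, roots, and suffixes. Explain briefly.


Decomposition: happy (root) + -ness (suffix) = 2 morpheme(s)

2 morphemes


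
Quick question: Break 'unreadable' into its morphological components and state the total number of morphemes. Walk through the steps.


Step 1: Identify prefix: 'un' (meaning: not/reverse)
Step 2: Identify root: 'read'
Step 3: Identify suffix(es): 'able'
Decomposition: un- (prefix: not/reverse) + read (root) + -able (suffix: capable of)
Total morphemes: 3

3 morphemes (un- (prefix: not/reverse) + read (root) + -able (suffix: capable of))


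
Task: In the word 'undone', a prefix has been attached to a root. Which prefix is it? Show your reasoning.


The word 'undone' = 'un' (prefix) + 'done' (root). The prefix is 'un'.

un


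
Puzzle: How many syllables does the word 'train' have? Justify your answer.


Break 'train' into syllables: train -> train = 1 syllable

1 syllable


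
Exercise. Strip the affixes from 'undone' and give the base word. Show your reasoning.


Remove prefix 'un' from 'undone' to get root 'done'.

done


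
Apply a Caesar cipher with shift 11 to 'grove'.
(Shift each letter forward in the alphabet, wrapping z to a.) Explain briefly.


Shift each letter by 11: g -> r, r -> c, o -> z, v -> g, e -> p. Result: 'rczgp'.

rczgp


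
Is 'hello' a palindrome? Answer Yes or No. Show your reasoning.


Forward: 'hello'
Reversed: 'olleh'
They differ.

No


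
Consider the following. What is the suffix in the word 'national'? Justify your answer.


The word 'national' = 'nation' (root) + '-al' (suffix). The suffix is '-al'.

al


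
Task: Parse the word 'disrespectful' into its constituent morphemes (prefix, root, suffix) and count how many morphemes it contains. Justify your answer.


Step 1: Identify prefix: 'dis' (meaning: not/apart)
Step 2: Identify root: 'respect'
Step 3: Identify suffix(es): 'ful'
Decomposition: dis- (prefix: not/apart) + respect (root) + -ful (suffix: full of)
Total morphemes: 3

3 morphemes (dis- (prefix: not/apart) + respect (root) + -ful (suffix: full of))


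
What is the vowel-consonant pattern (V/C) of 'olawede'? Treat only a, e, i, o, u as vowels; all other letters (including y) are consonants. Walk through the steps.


Letter mapping: o = V, l = C, a = V, w = C, e = V, d = C, e = V.

VCVCVCV


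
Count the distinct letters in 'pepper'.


Unique letters in 'pepper': {e, p, r} = 3 distinct letters.

3


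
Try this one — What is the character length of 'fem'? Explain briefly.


Spell out 'fem' and number each letter: f(1), e(2), m(3). Total: 3 letters.

3


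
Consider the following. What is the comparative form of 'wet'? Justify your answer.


Apply comparative formation (double final consonant, add -er): 'wet' -> 'wetter'.

wetter


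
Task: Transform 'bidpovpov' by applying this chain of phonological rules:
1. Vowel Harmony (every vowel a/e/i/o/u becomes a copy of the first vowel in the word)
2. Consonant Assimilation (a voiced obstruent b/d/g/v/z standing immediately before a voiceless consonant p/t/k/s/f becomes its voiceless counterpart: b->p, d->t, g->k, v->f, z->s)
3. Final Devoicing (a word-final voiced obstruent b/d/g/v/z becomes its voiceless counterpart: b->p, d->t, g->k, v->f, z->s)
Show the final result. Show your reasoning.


Starting form: 'bidpovpov'
Rule 1: Vowel Harmony: all vowels become 'i' (matching first vowel). 'bidpovpov' -> 'bidpivpiv'
Rule 2: Consonant Assimilation: voiced obstruent before voiceless consonant becomes voiceless ('dp' -> 'tp', 'vp' -> 'fp'). 'bidpivpiv' -> 'bitpifpiv'
Rule 3: Final Devoicing: word-final voiced obstruent 'v' becomes voiceless 'f'. 'bitpifpiv' -> 'bitpifpif'
Final form: 'bitpifpif'

bitpifpif


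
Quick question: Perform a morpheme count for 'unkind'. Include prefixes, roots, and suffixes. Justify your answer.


Decomposition: un- (prefix) + kind (root) = 2 morpheme(s)

2 morphemes


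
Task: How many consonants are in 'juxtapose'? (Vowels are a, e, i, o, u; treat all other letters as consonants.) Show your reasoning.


Consonants in 'juxtapose': j, x, t, p, s = 5 consonants.

5


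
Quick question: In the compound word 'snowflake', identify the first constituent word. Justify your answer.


Split 'snowflake' into 'snow' + 'flake'. The first part is 'snow'.

snow


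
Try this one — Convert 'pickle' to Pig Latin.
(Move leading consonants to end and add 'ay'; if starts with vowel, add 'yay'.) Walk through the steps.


'pickle': move consonant cluster 'p' to end and add 'ay': 'icklepay'.

icklepay


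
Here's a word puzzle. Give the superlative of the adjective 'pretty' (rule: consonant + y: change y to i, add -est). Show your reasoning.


Apply superlative formation (consonant + y: change y to i, add -est): 'pretty' -> 'prettiest'.

prettiest


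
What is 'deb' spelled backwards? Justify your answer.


Reverse 'deb' character by character: 'bed'.

bed


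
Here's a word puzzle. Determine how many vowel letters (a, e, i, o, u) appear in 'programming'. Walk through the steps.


Vowels in 'programming': o, a, i = 3 vowels.

3


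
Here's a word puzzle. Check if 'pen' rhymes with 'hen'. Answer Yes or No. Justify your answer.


Rime (stressed vowel + following sounds) of 'pen': -en = /ɛn/
Rime of 'hen': -en = /ɛn/
/ɛn/ and /ɛn/ are the same ending sound, so the words rhyme.

Yes


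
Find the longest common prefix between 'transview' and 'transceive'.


Compare from the start: 5 characters match: 'trans'. Mismatch at position 6: 'v' vs 'c'.

trans


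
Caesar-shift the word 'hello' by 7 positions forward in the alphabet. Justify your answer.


Shift each letter by 7: h -> o, e -> l, l -> s, l -> s, o -> v. Result: 'olssv'.

olssv


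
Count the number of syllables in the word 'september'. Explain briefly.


Break 'september' into syllables: sep-tem-ber -> sep | tem | ber = 3 syllables

3 syllables


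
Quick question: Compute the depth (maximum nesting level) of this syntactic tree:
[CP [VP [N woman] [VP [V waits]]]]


Count bracket nesting levels:
'[' at pos 0: depth = 1
'[' at pos 4: depth = 2
'[' at pos 8: depth = 3
'[' at pos 18: depth = 3
'[' at pos 22: depth = 4
Maximum depth reached: 4

4
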